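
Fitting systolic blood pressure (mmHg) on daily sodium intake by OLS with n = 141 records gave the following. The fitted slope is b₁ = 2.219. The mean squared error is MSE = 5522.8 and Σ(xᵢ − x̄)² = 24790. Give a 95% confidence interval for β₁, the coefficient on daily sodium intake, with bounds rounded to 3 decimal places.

SE(b₁) = √(MSE/Sₓₓ) = √(5522.8/24790) = 0.471999.
df = n − 2 = 139.
t* = t_{0.025, 139} = 1.977178.
Margin = t* × SE = 1.977178 × 0.471999 = 0.93323.
CI: 2.219 ± 0.93323 → (1.286, 3.152).
With 95% confidence, each one-unit increase in daily sodium intake is associated with a change of between 1.286 and 3.152 mmHg in systolic blood pressure.

(1.286, 3.152)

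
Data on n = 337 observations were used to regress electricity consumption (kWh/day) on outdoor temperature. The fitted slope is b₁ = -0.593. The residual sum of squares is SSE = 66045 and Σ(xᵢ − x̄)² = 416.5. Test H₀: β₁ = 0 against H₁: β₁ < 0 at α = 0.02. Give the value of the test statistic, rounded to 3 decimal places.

t = -0.862

MSE = SSE/(n − 2) = 66045/335 = 197.149.
SE(b₁) = √(MSE/Sₓₓ) = √(197.149/416.5) = 0.688003.
t = -0.593 / 0.688003 = -0.862.
df = n − 2 = 335.
One-sided p ≈ 0.1947, which is ≥ 0.02, so fail to reject H₀.
The data do not give significant evidence that the true slope on outdoor temperature is negative.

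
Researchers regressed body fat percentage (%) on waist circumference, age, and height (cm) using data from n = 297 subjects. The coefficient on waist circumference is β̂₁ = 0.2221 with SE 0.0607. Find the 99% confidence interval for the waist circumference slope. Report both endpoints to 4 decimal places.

df = n − k − 1 = 297 − 3 − 1 = 293.
t* = t_{0.005, 293} = 2.592713.
Margin = t* × SE = 2.592713 × 0.0607 = 0.157378.
CI: 0.2221 ± 0.157378 → (0.0647, 0.3795).
With 99% confidence, each one-unit increase in waist circumference is associated with a change of between 0.0647 and 0.3795 % in body fat percentage, holding the other predictors fixed.

(0.0647, 0.3795)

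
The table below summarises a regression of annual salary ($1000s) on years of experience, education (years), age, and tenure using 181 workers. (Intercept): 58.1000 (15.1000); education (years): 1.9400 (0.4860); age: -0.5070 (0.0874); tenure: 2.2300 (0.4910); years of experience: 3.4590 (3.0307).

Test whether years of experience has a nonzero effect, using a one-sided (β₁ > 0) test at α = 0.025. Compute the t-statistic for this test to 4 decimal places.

Read off: b = 3.4590, SE = 3.0307 for years of experience.
H₀: β₁ = 0 vs H₁: β₁ > 0.
t = 3.4590 / 3.0307 = 1.1413.
df = n − k − 1 = 181 − 4 − 1 = 176.
One-sided p ≈ 0.1276, which is ≥ 0.025, so fail to reject H₀.
The data do not give significant evidence that the true slope on years of experience is positive, holding the other predictors fixed.

t = 1.1413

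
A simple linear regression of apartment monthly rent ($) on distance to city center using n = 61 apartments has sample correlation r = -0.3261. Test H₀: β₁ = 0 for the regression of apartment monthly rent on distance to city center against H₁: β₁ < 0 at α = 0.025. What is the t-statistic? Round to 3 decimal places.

t = r·√(n − 2)/√(1 − r²) = -0.3261·√59/√0.893659 = -2.650.
df = n − 2 = 59.
One-sided p ≈ 0.0052, which is < 0.025, so reject H₀.
There is evidence of a linear association between distance to city center and apartment monthly rent.

t = -2.650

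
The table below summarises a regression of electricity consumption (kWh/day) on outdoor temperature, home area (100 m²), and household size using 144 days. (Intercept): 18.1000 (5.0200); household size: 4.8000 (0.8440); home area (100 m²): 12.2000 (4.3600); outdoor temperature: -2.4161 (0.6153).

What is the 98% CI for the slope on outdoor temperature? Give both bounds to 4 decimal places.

Read off: b = -2.4161, SE = 0.6153 for outdoor temperature.
df = n − k − 1 = 144 − 3 − 1 = 140.
t* = t_{0.01, 140} = 2.353278.
Margin = t* × SE = 2.353278 × 0.6153 = 1.447972.
CI: -2.4161 ± 1.447972 → (-3.8641, -0.9681).

(-3.8641, -0.9681)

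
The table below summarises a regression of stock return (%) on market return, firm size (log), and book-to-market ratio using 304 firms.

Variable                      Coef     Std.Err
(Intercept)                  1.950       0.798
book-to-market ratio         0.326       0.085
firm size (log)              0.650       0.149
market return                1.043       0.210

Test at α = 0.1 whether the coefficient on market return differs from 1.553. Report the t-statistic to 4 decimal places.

t = -2.4286

Read off: b = 1.043, SE = 0.210 for market return.
H₀: β₁ = 1.553 vs H₁: β₁ ≠ 1.553.
t = (1.043 − 1.553) / 0.210 = -2.4286.
df = n − k − 1 = 304 − 3 − 1 = 300.
Two-sided p ≈ 0.0157, which is < 0.1, so reject H₀.
There is evidence that the true slope on market return differs from 1.553 % per unit, holding the other predictors fixed.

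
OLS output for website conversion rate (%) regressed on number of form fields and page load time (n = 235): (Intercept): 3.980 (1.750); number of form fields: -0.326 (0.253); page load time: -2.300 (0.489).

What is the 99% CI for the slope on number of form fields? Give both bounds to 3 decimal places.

Read off: b = -0.326, SE = 0.253 for number of form fields.
df = n − k − 1 = 235 − 2 − 1 = 232.
t* = t_{0.005, 232} = 2.597186.
Margin = t* × SE = 2.597186 × 0.253 = 0.65709.
CI: -0.326 ± 0.65709 → (-0.983, 0.331).

(-0.983, 0.331)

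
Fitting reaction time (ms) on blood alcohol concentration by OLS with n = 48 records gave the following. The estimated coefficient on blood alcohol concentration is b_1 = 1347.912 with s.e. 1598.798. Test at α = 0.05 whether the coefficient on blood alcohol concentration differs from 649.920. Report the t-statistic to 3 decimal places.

t = 0.437

H₀: β₁ = 649.920 vs H₁: β₁ ≠ 649.920.
t = (b_1 − β₁⁰)/SE = (1347.912 − 649.920) / 1598.798 = 0.437.
df = n − 2 = 48 − 2 = 46.
Two-sided p ≈ 0.6645, which is ≥ 0.05, so fail to reject H₀.
The data are consistent with a true slope of 649.920 ms per unit of blood alcohol concentration.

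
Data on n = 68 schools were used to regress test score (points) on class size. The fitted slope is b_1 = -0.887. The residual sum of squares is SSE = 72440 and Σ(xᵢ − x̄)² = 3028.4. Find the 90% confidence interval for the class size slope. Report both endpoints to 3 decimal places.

MSE = SSE/(n − 2) = 72440/66 = 1097.58.
SE(b_1) = √(MSE/Sₓₓ) = √(1097.58/3028.4) = 0.60202.
df = n − 2 = 66.
t* = t_{0.05, 66} = 1.668271.
Margin = t* × SE = 1.668271 × 0.60202 = 1.00433.
CI: -0.887 ± 1.00433 → (-1.891, 0.117).
With 90% confidence, each one-unit increase in class size is associated with a change of between -1.891 and 0.117 points in test score.

(-1.891, 0.117)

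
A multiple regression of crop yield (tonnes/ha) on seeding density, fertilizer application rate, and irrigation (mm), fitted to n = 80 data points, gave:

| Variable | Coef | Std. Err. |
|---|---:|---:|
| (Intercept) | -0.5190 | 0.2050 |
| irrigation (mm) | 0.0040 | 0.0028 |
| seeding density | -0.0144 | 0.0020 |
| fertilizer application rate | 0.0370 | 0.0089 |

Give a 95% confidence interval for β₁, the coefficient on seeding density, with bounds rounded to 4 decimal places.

Read off: b = -0.0144, SE = 0.0020 for seeding density.
df = n − k − 1 = 80 − 3 − 1 = 76.
t* = t_{0.025, 76} = 1.991673.
Margin = t* × SE = 1.991673 × 0.0020 = 0.003983.
CI: -0.0144 ± 0.003983 → (-0.0184, -0.0104).

(-0.0184, -0.0104)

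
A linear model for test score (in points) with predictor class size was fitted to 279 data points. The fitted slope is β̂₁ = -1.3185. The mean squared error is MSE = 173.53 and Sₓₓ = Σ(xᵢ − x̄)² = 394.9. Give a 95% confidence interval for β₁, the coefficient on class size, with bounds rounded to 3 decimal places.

SE(β̂₁) = √(MSE/Sₓₓ) = √(173.53/394.9) = 0.662893.
df = n − 2 = 277.
t* = t_{0.025, 277} = 1.968565.
Margin = t* × SE = 1.968565 × 0.662893 = 1.30495.
CI: -1.3185 ± 1.30495 → (-2.623, -0.014).
With 95% confidence, each one-unit increase in class size is associated with a change of between -2.623 and -0.014 points in test score.

(-2.623, -0.014)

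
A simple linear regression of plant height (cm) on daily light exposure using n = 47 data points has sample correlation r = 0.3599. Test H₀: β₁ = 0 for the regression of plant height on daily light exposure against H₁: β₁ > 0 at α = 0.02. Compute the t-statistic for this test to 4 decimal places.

t = r·√(n − 2)/√(1 − r²) = 0.3599·√45/√0.870472 = 2.5877.
df = n − 2 = 45.
One-sided p ≈ 0.0065, which is < 0.02, so reject H₀.
There is evidence of a linear association between daily light exposure and plant height.

t = 2.5877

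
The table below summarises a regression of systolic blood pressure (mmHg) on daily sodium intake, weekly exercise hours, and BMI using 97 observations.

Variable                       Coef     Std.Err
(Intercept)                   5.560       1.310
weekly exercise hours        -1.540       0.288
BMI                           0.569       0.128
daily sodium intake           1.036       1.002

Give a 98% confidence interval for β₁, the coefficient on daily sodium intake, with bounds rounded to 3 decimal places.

(-1.336, 3.408)

Read off: b = 1.036, SE = 1.002 for daily sodium intake.
df = n − k − 1 = 97 − 3 − 1 = 93.
t* = t_{0.01, 93} = 2.367115.
Margin = t* × SE = 2.367115 × 1.002 = 2.37185.
CI: 1.036 ± 2.37185 → (-1.336, 3.408).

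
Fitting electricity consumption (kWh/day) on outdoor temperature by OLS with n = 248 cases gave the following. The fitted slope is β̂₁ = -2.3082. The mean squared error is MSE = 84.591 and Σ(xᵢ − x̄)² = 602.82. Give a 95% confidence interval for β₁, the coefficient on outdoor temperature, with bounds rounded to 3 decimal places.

SE(β̂₁) = √(MSE/Sₓₓ) = √(84.591/602.82) = 0.3746.
df = n − 2 = 246.
t* = t_{0.025, 246} = 1.969654.
Margin = t* × SE = 1.969654 × 0.3746 = 0.73783.
CI: -2.3082 ± 0.73783 → (-3.046, -1.570).
With 95% confidence, each one-unit increase in outdoor temperature is associated with a change of between -3.046 and -1.570 kWh/day in electricity consumption.

(-3.046, -1.570)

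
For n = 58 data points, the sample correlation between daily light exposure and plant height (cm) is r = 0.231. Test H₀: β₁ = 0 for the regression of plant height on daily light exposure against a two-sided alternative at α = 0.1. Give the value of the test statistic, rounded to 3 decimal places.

t = 1.777

t = r·√(n − 2)/√(1 − r²) = 0.231·√56/√0.946639 = 1.777.
df = n − 2 = 56.
Two-sided p ≈ 0.0810, which is < 0.1, so reject H₀.
There is evidence of a linear association between daily light exposure and plant height.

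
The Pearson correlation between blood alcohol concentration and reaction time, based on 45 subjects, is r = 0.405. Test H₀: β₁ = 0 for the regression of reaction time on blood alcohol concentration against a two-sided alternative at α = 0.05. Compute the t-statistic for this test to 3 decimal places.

t = r·√(n − 2)/√(1 − r²) = 0.405·√43/√0.835975 = 2.905.
df = n − 2 = 43.
Two-sided p ≈ 0.0058, which is < 0.05, so reject H₀.
There is evidence of a linear association between blood alcohol concentration and reaction time.

t = 2.905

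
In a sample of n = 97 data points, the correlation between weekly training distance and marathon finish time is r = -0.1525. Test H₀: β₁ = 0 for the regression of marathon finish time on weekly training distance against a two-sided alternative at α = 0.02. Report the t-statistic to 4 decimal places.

t = r·√(n − 2)/√(1 − r²) = -0.1525·√95/√0.976744 = -1.5040.
df = n − 2 = 95.
Two-sided p ≈ 0.1359, which is ≥ 0.02, so fail to reject H₀.
The data do not give significant evidence of a linear association between weekly training distance and marathon finish time.

t = -1.5040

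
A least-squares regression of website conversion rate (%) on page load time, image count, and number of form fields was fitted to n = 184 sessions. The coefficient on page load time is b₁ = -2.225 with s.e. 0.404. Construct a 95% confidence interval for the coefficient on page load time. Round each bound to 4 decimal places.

(-3.0222, -1.4278)

df = n − k − 1 = 184 − 3 − 1 = 180.
t* = t_{0.025, 180} = 1.973231.
Margin = t* × SE = 1.973231 × 0.404 = 0.797185.
CI: -2.225 ± 0.797185 → (-3.0222, -1.4278).
With 95% confidence, each one-unit increase in page load time is associated with a change of between -3.0222 and -1.4278 % in website conversion rate, holding the other predictors fixed.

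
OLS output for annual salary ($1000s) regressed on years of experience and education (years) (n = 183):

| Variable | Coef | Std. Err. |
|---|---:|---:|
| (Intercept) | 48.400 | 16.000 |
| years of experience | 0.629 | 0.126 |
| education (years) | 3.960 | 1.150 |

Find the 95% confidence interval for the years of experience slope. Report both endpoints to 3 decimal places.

Read off: b = 0.629, SE = 0.126 for years of experience.
df = n − k − 1 = 183 − 2 − 1 = 180.
t* = t_{0.025, 180} = 1.973231.
Margin = t* × SE = 1.973231 × 0.126 = 0.24863.
CI: 0.629 ± 0.24863 → (0.380, 0.878).

(0.380, 0.878)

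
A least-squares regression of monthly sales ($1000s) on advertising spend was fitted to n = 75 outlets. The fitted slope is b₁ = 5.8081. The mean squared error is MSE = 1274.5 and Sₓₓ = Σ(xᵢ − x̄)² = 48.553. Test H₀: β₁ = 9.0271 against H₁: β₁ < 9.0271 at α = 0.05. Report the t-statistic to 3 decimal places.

t = -0.628

SE(b₁) = √(MSE/Sₓₓ) = √(1274.5/48.553) = 5.12344.
t = (5.8081 − 9.0271) / 5.12344 = -0.628.
df = n − 2 = 73.
One-sided p ≈ 0.2659, which is ≥ 0.05, so fail to reject H₀.
The data do not give significant evidence that the true slope on advertising spend is below 9.0271 $1000s per unit.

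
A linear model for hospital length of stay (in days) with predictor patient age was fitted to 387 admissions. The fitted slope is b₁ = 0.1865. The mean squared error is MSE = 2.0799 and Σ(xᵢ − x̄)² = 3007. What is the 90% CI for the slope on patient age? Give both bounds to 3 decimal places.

(0.143, 0.230)

SE(b₁) = √(MSE/Sₓₓ) = √(2.0799/3007) = 0.0262999.
df = n − 2 = 385.
t* = t_{0.05, 385} = 1.648821.
Margin = t* × SE = 1.648821 × 0.0262999 = 0.04336.
CI: 0.1865 ± 0.04336 → (0.143, 0.230).
With 90% confidence, each one-unit increase in patient age is associated with a change of between 0.143 and 0.230 days in hospital length of stay.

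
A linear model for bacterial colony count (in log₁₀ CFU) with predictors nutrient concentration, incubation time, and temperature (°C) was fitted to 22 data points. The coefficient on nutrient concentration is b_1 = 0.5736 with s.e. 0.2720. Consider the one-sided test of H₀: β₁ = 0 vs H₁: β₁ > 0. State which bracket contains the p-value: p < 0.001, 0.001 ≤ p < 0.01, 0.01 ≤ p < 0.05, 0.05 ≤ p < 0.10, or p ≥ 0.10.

t = 0.5736 / 0.2720 = 2.109.
df = n − k − 1 = 22 − 3 − 1 = 18.
One-sided p = P(T_{18} > t) ≈ 0.0246.
So 0.01 ≤ p < 0.05.

0.01 ≤ p < 0.05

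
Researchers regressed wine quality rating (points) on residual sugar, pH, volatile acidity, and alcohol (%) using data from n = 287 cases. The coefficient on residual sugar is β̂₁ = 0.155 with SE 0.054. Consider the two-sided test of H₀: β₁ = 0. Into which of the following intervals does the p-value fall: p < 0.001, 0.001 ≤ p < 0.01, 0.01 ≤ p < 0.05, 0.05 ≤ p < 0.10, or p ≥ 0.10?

t = 0.155 / 0.054 = 2.870.
df = n − k − 1 = 287 − 4 − 1 = 282.
Two-sided p = 2·P(T_{282} > |t|) ≈ 0.0044.
So 0.001 ≤ p < 0.01.

0.001 ≤ p < 0.01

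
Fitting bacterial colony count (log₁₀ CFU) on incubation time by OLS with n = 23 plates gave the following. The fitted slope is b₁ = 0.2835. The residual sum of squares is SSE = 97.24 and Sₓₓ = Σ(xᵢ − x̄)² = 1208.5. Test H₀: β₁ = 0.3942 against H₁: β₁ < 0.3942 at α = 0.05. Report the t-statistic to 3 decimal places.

t = -1.788

MSE = SSE/(n − 2) = 97.24/21 = 4.63048.
SE(b₁) = √(MSE/Sₓₓ) = √(4.63048/1208.5) = 0.0618998.
t = (0.2835 − 0.3942) / 0.0618998 = -1.788.
df = n − 2 = 21.
One-sided p ≈ 0.0441, which is < 0.05, so reject H₀.
There is evidence that the true slope on incubation time is below 0.3942 log₁₀ CFU per unit.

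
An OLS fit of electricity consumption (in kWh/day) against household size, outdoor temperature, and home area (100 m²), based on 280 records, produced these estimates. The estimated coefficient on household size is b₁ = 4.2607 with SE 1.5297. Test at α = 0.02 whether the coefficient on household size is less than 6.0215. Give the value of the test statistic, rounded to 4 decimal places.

H₀: β₁ = 6.0215 vs H₁: β₁ < 6.0215.
t = (b₁ − β₁⁰)/SE = (4.2607 − 6.0215) / 1.5297 = -1.1511.
df = n − k − 1 = 280 − 3 − 1 = 276.
One-sided p ≈ 0.1253, which is ≥ 0.02, so fail to reject H₀.
The data do not give significant evidence that the true slope on household size is below 6.0215 kWh/day per unit, holding the other predictors fixed.

t = -1.1511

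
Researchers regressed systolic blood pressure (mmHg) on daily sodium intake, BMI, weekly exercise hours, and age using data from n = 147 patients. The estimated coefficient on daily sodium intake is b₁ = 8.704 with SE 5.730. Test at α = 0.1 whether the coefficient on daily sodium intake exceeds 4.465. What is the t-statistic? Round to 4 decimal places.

H₀: β₁ = 4.465 vs H₁: β₁ > 4.465.
t = (b₁ − β₁⁰)/SE = (8.704 − 4.465) / 5.730 = 0.7398.
df = n − k − 1 = 147 − 4 − 1 = 142.
One-sided p ≈ 0.2303, which is ≥ 0.1, so fail to reject H₀.
The data do not give significant evidence that the true slope on daily sodium intake exceeds 4.465 mmHg per unit, holding the other predictors fixed.

t = 0.7398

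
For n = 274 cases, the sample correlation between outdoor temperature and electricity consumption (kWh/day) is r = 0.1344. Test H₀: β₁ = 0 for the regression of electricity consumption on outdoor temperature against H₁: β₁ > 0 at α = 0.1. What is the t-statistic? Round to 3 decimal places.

t = 2.237

t = r·√(n − 2)/√(1 − r²) = 0.1344·√272/√0.981937 = 2.237.
df = n − 2 = 272.
One-sided p ≈ 0.0131, which is < 0.1, so reject H₀.
There is evidence of a linear association between outdoor temperature and electricity consumption.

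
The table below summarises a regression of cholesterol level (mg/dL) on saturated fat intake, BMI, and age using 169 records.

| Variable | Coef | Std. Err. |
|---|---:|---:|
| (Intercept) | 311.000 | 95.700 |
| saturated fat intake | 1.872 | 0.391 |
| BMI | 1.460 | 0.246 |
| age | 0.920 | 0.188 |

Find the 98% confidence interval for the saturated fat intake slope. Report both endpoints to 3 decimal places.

Read off: b = 1.872, SE = 0.391 for saturated fat intake.
df = n − k − 1 = 169 − 3 − 1 = 165.
t* = t_{0.01, 165} = 2.34916.
Margin = t* × SE = 2.34916 × 0.391 = 0.91852.
CI: 1.872 ± 0.91852 → (0.953, 2.791).

(0.953, 2.791)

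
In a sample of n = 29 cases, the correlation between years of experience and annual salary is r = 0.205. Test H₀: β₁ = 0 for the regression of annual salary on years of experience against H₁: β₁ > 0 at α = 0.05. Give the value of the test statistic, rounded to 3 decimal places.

t = r·√(n − 2)/√(1 − r²) = 0.205·√27/√0.957975 = 1.088.
df = n − 2 = 27.
One-sided p ≈ 0.1430, which is ≥ 0.05, so fail to reject H₀.
The data do not give significant evidence of a linear association between years of experience and annual salary.

t = 1.088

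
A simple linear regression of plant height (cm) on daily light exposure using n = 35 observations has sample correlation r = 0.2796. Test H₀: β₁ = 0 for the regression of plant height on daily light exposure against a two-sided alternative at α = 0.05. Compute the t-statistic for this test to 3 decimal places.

t = 1.673

t = r·√(n − 2)/√(1 − r²) = 0.2796·√33/√0.921824 = 1.673.
df = n − 2 = 33.
Two-sided p ≈ 0.1038, which is ≥ 0.05, so fail to reject H₀.
The data do not give significant evidence of a linear association between daily light exposure and plant height.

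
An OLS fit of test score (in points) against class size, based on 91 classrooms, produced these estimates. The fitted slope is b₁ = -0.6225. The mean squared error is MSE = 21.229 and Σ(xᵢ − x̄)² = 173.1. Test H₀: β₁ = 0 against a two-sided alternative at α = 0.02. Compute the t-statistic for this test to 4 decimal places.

t = -1.7776

SE(b₁) = √(MSE/Sₓₓ) = √(21.229/173.1) = 0.3502.
t = -0.6225 / 0.3502 = -1.7776.
df = n − 2 = 89.
Two-sided p ≈ 0.0789, which is ≥ 0.02, so fail to reject H₀.
The data do not give significant evidence of an association between class size and test score.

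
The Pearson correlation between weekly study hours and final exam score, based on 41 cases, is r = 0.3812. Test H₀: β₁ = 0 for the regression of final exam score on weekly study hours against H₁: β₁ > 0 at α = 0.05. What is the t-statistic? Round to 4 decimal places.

t = r·√(n − 2)/√(1 − r²) = 0.3812·√39/√0.854687 = 2.5750.
df = n − 2 = 39.
One-sided p ≈ 0.0070, which is < 0.05, so reject H₀.
There is evidence of a linear association between weekly study hours and final exam score.

t = 2.5750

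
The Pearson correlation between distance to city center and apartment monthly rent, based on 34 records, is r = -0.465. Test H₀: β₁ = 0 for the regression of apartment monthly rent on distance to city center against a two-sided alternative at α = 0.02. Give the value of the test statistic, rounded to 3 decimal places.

t = -2.971

t = r·√(n − 2)/√(1 − r²) = -0.465·√32/√0.783775 = -2.971.
df = n − 2 = 32.
Two-sided p ≈ 0.0056, which is < 0.02, so reject H₀.
There is evidence of a linear association between distance to city center and apartment monthly rent.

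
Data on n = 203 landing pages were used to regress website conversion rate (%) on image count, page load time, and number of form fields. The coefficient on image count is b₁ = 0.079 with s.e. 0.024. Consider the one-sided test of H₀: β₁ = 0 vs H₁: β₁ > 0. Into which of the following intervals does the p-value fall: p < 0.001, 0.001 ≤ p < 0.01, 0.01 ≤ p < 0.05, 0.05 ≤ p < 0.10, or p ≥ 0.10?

p < 0.001

t = 0.079 / 0.024 = 3.292.
df = n − k − 1 = 203 − 3 − 1 = 199.
One-sided p = P(T_{199} > t) ≈ 0.0006.
So p < 0.001.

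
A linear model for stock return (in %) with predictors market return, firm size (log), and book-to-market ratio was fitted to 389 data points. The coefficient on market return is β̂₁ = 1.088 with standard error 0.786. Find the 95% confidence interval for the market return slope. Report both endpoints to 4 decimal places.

df = n − k − 1 = 389 − 3 − 1 = 385.
t* = t_{0.025, 385} = 1.966145.
Margin = t* × SE = 1.966145 × 0.786 = 1.545390.
CI: 1.088 ± 1.545390 → (-0.4574, 2.6334).
With 95% confidence, each one-unit increase in market return is associated with a change of between -0.4574 and 2.6334 % in stock return, holding the other predictors fixed.

(-0.4574, 2.6334)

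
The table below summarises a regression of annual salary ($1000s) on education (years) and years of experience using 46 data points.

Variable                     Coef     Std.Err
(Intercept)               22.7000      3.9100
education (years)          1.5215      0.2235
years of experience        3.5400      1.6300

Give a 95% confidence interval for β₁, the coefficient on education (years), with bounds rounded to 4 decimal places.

(1.0708, 1.9722)

Read off: b = 1.5215, SE = 0.2235 for education (years).
df = n − k − 1 = 46 − 2 − 1 = 43.
t* = t_{0.025, 43} = 2.016692.
Margin = t* × SE = 2.016692 × 0.2235 = 0.450731.
CI: 1.5215 ± 0.450731 → (1.0708, 1.9722).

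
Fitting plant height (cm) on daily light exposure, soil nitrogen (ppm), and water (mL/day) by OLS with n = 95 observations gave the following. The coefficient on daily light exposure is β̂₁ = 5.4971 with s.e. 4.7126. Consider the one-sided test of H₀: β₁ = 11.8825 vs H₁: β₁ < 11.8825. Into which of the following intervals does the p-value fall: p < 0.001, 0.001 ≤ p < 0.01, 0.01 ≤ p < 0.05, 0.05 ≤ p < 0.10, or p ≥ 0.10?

0.05 ≤ p < 0.10

t = (5.4971 − 11.8825) / 4.7126 = -1.355.
df = n − k − 1 = 95 − 3 − 1 = 91.
One-sided p = P(T_{91} < t) ≈ 0.0894.
So 0.05 ≤ p < 0.10.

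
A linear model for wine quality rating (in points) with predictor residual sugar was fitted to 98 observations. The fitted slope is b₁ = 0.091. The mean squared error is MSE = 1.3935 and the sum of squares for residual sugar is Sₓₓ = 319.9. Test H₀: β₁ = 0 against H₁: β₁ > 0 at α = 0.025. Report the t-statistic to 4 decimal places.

SE(b₁) = √(MSE/Sₓₓ) = √(1.3935/319.9) = 0.0660004.
t = 0.091 / 0.0660004 = 1.3788.
df = n − 2 = 96.
One-sided p ≈ 0.0856, which is ≥ 0.025, so fail to reject H₀.
The data do not give significant evidence that the true slope on residual sugar is positive.

t = 1.3788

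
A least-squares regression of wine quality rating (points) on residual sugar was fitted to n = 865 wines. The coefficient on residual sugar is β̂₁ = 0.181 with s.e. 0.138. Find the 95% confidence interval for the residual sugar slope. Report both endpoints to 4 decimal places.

df = n − 2 = 865 − 2 = 863.
t* = t_{0.025, 863} = 1.962717.
Margin = t* × SE = 1.962717 × 0.138 = 0.270855.
CI: 0.181 ± 0.270855 → (-0.0899, 0.4519).
With 95% confidence, each one-unit increase in residual sugar is associated with a change of between -0.0899 and 0.4519 points in wine quality rating.

(-0.0899, 0.4519)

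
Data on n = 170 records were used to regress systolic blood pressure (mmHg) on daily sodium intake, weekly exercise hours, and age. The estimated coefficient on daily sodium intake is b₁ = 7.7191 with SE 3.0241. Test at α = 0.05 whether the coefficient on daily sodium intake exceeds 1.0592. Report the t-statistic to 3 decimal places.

t = 2.202

H₀: β₁ = 1.0592 vs H₁: β₁ > 1.0592.
t = (b₁ − β₁⁰)/SE = (7.7191 − 1.0592) / 3.0241 = 2.202.
df = n − k − 1 = 170 − 3 − 1 = 166.
One-sided p ≈ 0.0145, which is < 0.05, so reject H₀.
There is evidence that the true slope on daily sodium intake exceeds 1.0592 mmHg per unit, holding the other predictors fixed.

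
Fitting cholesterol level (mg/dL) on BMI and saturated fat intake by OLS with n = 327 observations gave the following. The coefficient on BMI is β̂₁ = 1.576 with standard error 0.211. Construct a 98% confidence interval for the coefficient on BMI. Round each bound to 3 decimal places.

(1.083, 2.069)

df = n − k − 1 = 327 − 2 − 1 = 324.
t* = t_{0.01, 324} = 2.337912.
Margin = t* × SE = 2.337912 × 0.211 = 0.49330.
CI: 1.576 ± 0.49330 → (1.083, 2.069).
With 98% confidence, each one-unit increase in BMI is associated with a change of between 1.083 and 2.069 mg/dL in cholesterol level, holding the other predictors fixed.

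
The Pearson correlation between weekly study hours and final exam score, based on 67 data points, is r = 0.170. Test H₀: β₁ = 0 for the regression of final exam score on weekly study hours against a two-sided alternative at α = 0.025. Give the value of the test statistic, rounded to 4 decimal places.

t = 1.3908

t = r·√(n − 2)/√(1 − r²) = 0.170·√65/√0.9711 = 1.3908.
df = n − 2 = 65.
Two-sided p ≈ 0.1690, which is ≥ 0.025, so fail to reject H₀.
The data do not give significant evidence of a linear association between weekly study hours and final exam score.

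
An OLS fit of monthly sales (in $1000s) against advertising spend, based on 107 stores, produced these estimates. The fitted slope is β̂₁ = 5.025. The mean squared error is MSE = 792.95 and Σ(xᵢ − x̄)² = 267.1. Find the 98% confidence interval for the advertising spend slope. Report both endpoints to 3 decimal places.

(0.955, 9.095)

SE(β̂₁) = √(MSE/Sₓₓ) = √(792.95/267.1) = 1.723.
df = n − 2 = 105.
t* = t_{0.01, 105} = 2.362388.
Margin = t* × SE = 2.362388 × 1.723 = 4.07040.
CI: 5.025 ± 4.07040 → (0.955, 9.095).
With 98% confidence, each one-unit increase in advertising spend is associated with a change of between 0.955 and 9.095 $1000s in monthly sales.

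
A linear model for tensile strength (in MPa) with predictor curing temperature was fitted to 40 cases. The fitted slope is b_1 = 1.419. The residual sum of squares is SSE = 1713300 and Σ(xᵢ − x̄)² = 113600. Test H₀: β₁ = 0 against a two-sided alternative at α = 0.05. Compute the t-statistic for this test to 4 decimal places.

t = 2.2524

MSE = SSE/(n − 2) = 1713300/38 = 45086.8.
SE(b_1) = √(MSE/Sₓₓ) = √(45086.8/113600) = 0.629993.
t = 1.419 / 0.629993 = 2.2524.
df = n − 2 = 38.
Two-sided p ≈ 0.0302, which is < 0.05, so reject H₀.
There is evidence that curing temperature is associated with tensile strength.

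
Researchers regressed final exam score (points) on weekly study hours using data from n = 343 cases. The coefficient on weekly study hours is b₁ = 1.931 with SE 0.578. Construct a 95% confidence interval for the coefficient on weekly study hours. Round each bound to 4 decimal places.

df = n − 2 = 343 − 2 = 341.
t* = t_{0.025, 341} = 1.966945.
Margin = t* × SE = 1.966945 × 0.578 = 1.136894.
CI: 1.931 ± 1.136894 → (0.7941, 3.0679).
With 95% confidence, each one-unit increase in weekly study hours is associated with a change of between 0.7941 and 3.0679 points in final exam score.

(0.7941, 3.0679)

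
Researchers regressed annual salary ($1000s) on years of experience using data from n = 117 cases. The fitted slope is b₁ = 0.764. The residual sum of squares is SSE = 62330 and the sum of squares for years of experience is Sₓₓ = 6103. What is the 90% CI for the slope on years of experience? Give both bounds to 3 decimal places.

MSE = SSE/(n − 2) = 62330/115 = 542.
SE(b₁) = √(MSE/Sₓₓ) = √(542/6103) = 0.298008.
df = n − 2 = 115.
t* = t_{0.05, 115} = 1.658212.
Margin = t* × SE = 1.658212 × 0.298008 = 0.49416.
CI: 0.764 ± 0.49416 → (0.270, 1.258).
With 90% confidence, each one-unit increase in years of experience is associated with a change of between 0.270 and 1.258 $1000s in annual salary.

(0.270, 1.258)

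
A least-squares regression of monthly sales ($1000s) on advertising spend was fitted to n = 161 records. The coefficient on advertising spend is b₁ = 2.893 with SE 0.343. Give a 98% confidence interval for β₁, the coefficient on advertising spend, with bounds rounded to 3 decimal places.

df = n − 2 = 161 − 2 = 159.
t* = t_{0.01, 159} = 2.350029.
Margin = t* × SE = 2.350029 × 0.343 = 0.80606.
CI: 2.893 ± 0.80606 → (2.087, 3.699).
With 98% confidence, each one-unit increase in advertising spend is associated with a change of between 2.087 and 3.699 $1000s in monthly sales.

(2.087, 3.699)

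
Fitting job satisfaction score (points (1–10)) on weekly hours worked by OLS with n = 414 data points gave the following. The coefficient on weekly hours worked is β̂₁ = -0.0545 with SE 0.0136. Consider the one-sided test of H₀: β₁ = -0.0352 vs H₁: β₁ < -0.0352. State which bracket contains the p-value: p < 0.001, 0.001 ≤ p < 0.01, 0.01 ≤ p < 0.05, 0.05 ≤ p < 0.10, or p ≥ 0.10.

t = (-0.0545 − (-0.0352)) / 0.0136 = -1.419.
df = n − 2 = 414 − 2 = 412.
One-sided p = P(T_{412} < t) ≈ 0.0783.
So 0.05 ≤ p < 0.10.

0.05 ≤ p < 0.10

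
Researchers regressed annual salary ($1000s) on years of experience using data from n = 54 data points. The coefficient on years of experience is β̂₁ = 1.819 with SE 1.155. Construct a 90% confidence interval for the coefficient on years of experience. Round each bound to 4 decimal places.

df = n − 2 = 54 − 2 = 52.
t* = t_{0.05, 52} = 1.674689.
Margin = t* × SE = 1.674689 × 1.155 = 1.934266.
CI: 1.819 ± 1.934266 → (-0.1153, 3.7533).
With 90% confidence, each one-unit increase in years of experience is associated with a change of between -0.1153 and 3.7533 $1000s in annual salary.

(-0.1153, 3.7533)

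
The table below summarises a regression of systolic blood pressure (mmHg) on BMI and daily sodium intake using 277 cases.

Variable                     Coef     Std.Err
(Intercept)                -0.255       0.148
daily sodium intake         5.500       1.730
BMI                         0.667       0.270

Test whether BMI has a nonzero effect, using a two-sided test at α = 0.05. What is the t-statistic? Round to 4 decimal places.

t = 2.4704

Read off: b = 0.667, SE = 0.270 for BMI.
H₀: β₁ = 0 vs H₁: β₁ ≠ 0.
t = 0.667 / 0.270 = 2.4704.
df = n − k − 1 = 277 − 2 − 1 = 274.
Two-sided p ≈ 0.0141, which is < 0.05, so reject H₀.
There is evidence that BMI is associated with systolic blood pressure, holding the other predictors fixed.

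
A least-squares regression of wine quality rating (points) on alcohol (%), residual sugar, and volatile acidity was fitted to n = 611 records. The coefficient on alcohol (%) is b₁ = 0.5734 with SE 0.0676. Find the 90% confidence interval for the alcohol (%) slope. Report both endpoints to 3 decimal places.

df = n − k − 1 = 611 − 3 − 1 = 607.
t* = t_{0.05, 607} = 1.647368.
Margin = t* × SE = 1.647368 × 0.0676 = 0.11136.
CI: 0.5734 ± 0.11136 → (0.462, 0.685).
With 90% confidence, each one-unit increase in alcohol (%) is associated with a change of between 0.462 and 0.685 points in wine quality rating, holding the other predictors fixed.

(0.462, 0.685)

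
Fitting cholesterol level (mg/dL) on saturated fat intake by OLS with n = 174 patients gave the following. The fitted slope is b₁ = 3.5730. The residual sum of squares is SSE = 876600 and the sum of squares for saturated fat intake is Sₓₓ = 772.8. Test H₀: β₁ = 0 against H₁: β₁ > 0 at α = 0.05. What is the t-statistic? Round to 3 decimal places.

MSE = SSE/(n − 2) = 876600/172 = 5096.51.
SE(b₁) = √(MSE/Sₓₓ) = √(5096.51/772.8) = 2.56805.
t = 3.5730 / 2.56805 = 1.391.
df = n − 2 = 172.
One-sided p ≈ 0.0830, which is ≥ 0.05, so fail to reject H₀.
The data do not give significant evidence that the true slope on saturated fat intake is positive.

t = 1.391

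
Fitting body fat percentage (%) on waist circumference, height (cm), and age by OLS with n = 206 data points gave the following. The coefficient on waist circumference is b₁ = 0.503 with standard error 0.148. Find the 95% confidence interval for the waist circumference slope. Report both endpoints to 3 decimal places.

df = n − k − 1 = 206 − 3 − 1 = 202.
t* = t_{0.025, 202} = 1.971777.
Margin = t* × SE = 1.971777 × 0.148 = 0.29182.
CI: 0.503 ± 0.29182 → (0.211, 0.795).
With 95% confidence, each one-unit increase in waist circumference is associated with a change of between 0.211 and 0.795 % in body fat percentage, holding the other predictors fixed.

(0.211, 0.795)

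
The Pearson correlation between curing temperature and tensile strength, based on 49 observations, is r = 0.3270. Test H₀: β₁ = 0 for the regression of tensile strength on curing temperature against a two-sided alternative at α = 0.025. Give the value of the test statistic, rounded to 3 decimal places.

t = 2.372

t = r·√(n − 2)/√(1 − r²) = 0.3270·√47/√0.893071 = 2.372.
df = n − 2 = 47.
Two-sided p ≈ 0.0218, which is < 0.025, so reject H₀.
There is evidence of a linear association between curing temperature and tensile strength.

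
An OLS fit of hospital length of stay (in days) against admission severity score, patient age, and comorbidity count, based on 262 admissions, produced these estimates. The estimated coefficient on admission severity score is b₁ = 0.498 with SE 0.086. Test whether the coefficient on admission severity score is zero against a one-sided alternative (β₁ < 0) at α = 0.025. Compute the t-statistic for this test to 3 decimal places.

H₀: β₁ = 0 vs H₁: β₁ < 0.
t = (b₁ − β₁⁰)/SE = 0.498 / 0.086 = 5.791.
df = n − k − 1 = 262 − 3 − 1 = 258.
One-sided p ≈ 1.0000, which is ≥ 0.025, so fail to reject H₀.
The data do not give significant evidence that the true slope on admission severity score is negative, holding the other predictors fixed.

t = 5.791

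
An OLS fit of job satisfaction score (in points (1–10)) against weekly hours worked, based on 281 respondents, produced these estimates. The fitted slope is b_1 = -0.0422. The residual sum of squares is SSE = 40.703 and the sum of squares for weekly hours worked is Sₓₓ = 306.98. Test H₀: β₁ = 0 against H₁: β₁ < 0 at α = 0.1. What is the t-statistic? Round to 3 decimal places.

t = -1.936

MSE = SSE/(n − 2) = 40.703/279 = 0.145889.
SE(b_1) = √(MSE/Sₓₓ) = √(0.145889/306.98) = 0.0218.
t = -0.0422 / 0.0218 = -1.936.
df = n − 2 = 279.
One-sided p ≈ 0.0270, which is < 0.1, so reject H₀.
There is evidence that the true slope on weekly hours worked is negative.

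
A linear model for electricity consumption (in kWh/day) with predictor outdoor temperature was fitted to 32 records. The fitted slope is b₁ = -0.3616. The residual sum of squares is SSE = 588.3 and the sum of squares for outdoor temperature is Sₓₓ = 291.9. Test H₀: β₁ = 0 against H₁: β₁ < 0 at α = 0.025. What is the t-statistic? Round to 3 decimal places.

t = -1.395

MSE = SSE/(n − 2) = 588.3/30 = 19.61.
SE(b₁) = √(MSE/Sₓₓ) = √(19.61/291.9) = 0.259192.
t = -0.3616 / 0.259192 = -1.395.
df = n − 2 = 30.
One-sided p ≈ 0.0866, which is ≥ 0.025, so fail to reject H₀.
The data do not give significant evidence that the true slope on outdoor temperature is negative.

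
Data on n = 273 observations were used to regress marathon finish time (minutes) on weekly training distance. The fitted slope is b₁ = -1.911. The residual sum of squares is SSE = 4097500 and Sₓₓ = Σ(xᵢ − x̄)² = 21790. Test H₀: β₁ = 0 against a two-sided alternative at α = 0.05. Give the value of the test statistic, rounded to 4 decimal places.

MSE = SSE/(n − 2) = 4097500/271 = 15119.9.
SE(b₁) = √(MSE/Sₓₓ) = √(15119.9/21790) = 0.833002.
t = -1.911 / 0.833002 = -2.2941.
df = n − 2 = 271.
Two-sided p ≈ 0.0225, which is < 0.05, so reject H₀.
There is evidence that weekly training distance is associated with marathon finish time.

t = -2.2941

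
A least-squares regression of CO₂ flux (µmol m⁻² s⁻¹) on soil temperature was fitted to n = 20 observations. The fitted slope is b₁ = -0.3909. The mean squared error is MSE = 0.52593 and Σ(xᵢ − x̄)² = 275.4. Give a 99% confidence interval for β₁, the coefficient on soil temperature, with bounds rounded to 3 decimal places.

SE(b₁) = √(MSE/Sₓₓ) = √(0.52593/275.4) = 0.0437001.
df = n − 2 = 18.
t* = t_{0.005, 18} = 2.87844.
Margin = t* × SE = 2.87844 × 0.0437001 = 0.12579.
CI: -0.3909 ± 0.12579 → (-0.517, -0.265).
With 99% confidence, each one-unit increase in soil temperature is associated with a change of between -0.517 and -0.265 µmol m⁻² s⁻¹ in CO₂ flux.

(-0.517, -0.265)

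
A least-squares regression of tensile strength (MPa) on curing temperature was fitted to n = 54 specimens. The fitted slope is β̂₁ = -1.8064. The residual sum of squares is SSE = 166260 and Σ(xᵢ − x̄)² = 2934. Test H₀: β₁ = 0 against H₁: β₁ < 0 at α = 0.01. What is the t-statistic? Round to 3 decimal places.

t = -1.730

MSE = SSE/(n − 2) = 166260/52 = 3197.31.
SE(β̂₁) = √(MSE/Sₓₓ) = √(3197.31/2934) = 1.04391.
t = -1.8064 / 1.04391 = -1.730.
df = n − 2 = 52.
One-sided p ≈ 0.0447, which is ≥ 0.01, so fail to reject H₀.
The data do not give significant evidence that the true slope on curing temperature is negative.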